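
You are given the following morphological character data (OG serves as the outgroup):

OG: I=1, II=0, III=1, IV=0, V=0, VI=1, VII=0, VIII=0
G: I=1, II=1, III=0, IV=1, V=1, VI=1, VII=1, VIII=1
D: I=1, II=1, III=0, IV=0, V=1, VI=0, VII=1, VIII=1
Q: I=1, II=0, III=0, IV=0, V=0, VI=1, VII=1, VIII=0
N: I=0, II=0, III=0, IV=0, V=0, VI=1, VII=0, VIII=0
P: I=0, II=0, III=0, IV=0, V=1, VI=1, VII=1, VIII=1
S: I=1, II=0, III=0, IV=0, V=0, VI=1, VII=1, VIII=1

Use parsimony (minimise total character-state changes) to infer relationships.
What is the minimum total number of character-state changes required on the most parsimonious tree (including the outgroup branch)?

9

Character polarity is set by the outgroup: the derived state is whichever differs from the outgroup's state, so for I, III, VI the derived state is '0', and for the remaining characters it is '1'.
I groups N and P, which is incompatible with the clades supported by the remaining characters; treating it as convergent (homoplasy) costs fewer steps than any alternative tree.
II (derived state '1') is shared by D and G — a synapomorphy uniting that clade.
III (derived state '0') is shared by all ingroup taxa — unites the whole ingroup.
IV (derived state '1') is unique to G (autapomorphy; uninformative for grouping).
V (derived state '1') is shared by D, G, and P — a synapomorphy uniting that clade.
VI (derived state '0') is unique to D (autapomorphy; uninformative for grouping).
VII: derived state '1' in D, G, P, Q, and S only — synapomorphy for {D, G, P, Q, S}.
Only D, G, P, and S show the derived state '1' for VIII, supporting them as a clade.
Most parsimonious ingroup topology: (((((G,D),P),S),Q),N).
Changes per character on this tree: I: 2; II: 1; III: 1; IV: 1; V: 1; VI: 1; VII: 1; VIII: 1.
Total = 9.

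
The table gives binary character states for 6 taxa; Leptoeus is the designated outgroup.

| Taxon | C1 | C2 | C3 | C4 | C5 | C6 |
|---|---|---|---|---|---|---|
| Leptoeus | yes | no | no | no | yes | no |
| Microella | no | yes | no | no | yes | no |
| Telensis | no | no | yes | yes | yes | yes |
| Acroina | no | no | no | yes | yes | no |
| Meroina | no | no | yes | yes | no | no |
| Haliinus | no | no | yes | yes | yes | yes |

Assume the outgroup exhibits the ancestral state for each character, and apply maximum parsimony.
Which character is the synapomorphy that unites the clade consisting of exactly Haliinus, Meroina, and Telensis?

C3

Character polarity is set by the outgroup: the derived state is whichever differs from the outgroup's state, so for C1, C5 the derived state is 'no', and for the remaining characters it is 'yes'.
C1 (derived state 'no') is shared by all ingroup taxa — unites the whole ingroup.
C2: derived state 'yes' in Microella only — an autapomorphy, so it tells us nothing about relationships among taxa.
C3: derived state 'yes' in Haliinus, Meroina, and Telensis only — synapomorphy for {Haliinus, Meroina, Telensis}.
C4: derived state 'yes' in Acroina, Haliinus, Meroina, and Telensis only — synapomorphy for {Acroina, Haliinus, Meroina, Telensis}.
C5: derived state 'no' in Meroina only — an autapomorphy, so it tells us nothing about relationships among taxa.
C6: derived state 'yes' in Haliinus and Telensis only — synapomorphy for {Haliinus, Telensis}.
Most parsimonious ingroup topology: (Microella,(((Telensis,Haliinus),Meroina),Acroina)).
The clade {Haliinus, Meroina, Telensis} is supported by C3: its derived state 'yes' occurs in exactly those taxa and in no other taxon (including the outgroup).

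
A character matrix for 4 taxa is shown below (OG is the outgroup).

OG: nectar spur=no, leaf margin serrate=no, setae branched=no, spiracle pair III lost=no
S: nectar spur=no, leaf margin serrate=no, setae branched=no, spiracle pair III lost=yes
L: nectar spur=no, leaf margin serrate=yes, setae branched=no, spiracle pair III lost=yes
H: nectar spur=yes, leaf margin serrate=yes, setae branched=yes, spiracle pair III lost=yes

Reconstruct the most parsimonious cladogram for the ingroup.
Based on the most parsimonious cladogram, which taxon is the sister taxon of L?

The outgroup has state 'no' for every character, so 'yes' is the derived state throughout.
nectar spur (derived state 'yes') is unique to H (autapomorphy; uninformative for grouping).
leaf margin serrate (derived state 'yes') is shared by H and L — a synapomorphy uniting that clade.
setae branched: derived state 'yes' in H only — an autapomorphy, so it tells us nothing about relationships among taxa.
spiracle pair III lost (derived state 'yes') is shared by all ingroup taxa — unites the whole ingroup.
Most parsimonious ingroup topology: (S,(L,H)).
L and H form a cherry on this tree, so they are sister taxa.

H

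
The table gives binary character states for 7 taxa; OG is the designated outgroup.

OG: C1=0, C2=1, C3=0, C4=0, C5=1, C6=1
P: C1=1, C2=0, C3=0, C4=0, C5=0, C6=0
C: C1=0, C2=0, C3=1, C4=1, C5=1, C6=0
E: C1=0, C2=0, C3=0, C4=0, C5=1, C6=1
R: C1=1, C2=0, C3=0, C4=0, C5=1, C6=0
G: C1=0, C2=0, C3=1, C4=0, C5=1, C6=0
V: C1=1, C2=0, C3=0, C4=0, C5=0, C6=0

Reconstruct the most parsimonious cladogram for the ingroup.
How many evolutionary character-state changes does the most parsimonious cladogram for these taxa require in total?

6

Character polarity is set by the outgroup: the derived state is whichever differs from the outgroup's state, so for C2, C5, C6 the derived state is '0', and for the remaining characters it is '1'.
Only P, R, and V show the derived state '1' for C1, supporting them as a clade.
C2 (derived state '0') is shared by all ingroup taxa — unites the whole ingroup.
Only C and G show the derived state '1' for C3, supporting them as a clade.
C4 (derived state '1') is unique to C (autapomorphy; uninformative for grouping).
C5 (derived state '0') is shared by P and V — a synapomorphy uniting that clade.
Only C, G, P, R, and V show the derived state '0' for C6, supporting them as a clade.
Most parsimonious ingroup topology: ((((P,V),R),(C,G)),E).
Changes per character on this tree: C1: 1; C2: 1; C3: 1; C4: 1; C5: 1; C6: 1.
Total = 6.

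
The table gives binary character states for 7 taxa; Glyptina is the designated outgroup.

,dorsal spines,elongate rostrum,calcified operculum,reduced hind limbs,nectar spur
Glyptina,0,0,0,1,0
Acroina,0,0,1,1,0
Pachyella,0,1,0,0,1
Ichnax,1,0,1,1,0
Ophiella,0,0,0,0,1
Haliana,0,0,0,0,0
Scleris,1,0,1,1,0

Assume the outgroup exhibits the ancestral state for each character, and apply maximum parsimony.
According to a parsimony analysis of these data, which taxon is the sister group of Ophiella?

Character polarity is set by the outgroup: the derived state is whichever differs from the outgroup's state, so for reduced hind limbs the derived state is '0', and for the remaining characters it is '1'.
dorsal spines: derived state '1' in Ichnax and Scleris only — synapomorphy for {Ichnax, Scleris}.
elongate rostrum: derived state '1' in Pachyella only — an autapomorphy, so it tells us nothing about relationships among taxa.
calcified operculum (derived state '1') is shared by Acroina, Ichnax, and Scleris — a synapomorphy uniting that clade.
Only Haliana, Ophiella, and Pachyella show the derived state '0' for reduced hind limbs, supporting them as a clade.
nectar spur: derived state '1' in Ophiella and Pachyella only — synapomorphy for {Ophiella, Pachyella}.
Most parsimonious ingroup topology: ((Acroina,(Ichnax,Scleris)),((Pachyella,Ophiella),Haliana)).
Ophiella and Pachyella form a cherry on this tree, so they are sister taxa.

Pachyella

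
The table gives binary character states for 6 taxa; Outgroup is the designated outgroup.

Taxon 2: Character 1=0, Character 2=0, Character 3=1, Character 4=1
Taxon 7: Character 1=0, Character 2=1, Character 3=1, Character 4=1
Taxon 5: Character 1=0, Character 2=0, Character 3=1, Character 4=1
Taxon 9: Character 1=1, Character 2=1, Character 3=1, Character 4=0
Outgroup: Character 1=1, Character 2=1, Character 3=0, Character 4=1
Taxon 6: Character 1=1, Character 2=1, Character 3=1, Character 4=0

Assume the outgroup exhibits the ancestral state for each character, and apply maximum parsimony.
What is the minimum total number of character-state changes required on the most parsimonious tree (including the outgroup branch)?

Character polarity is set by the outgroup: the derived state is whichever differs from the outgroup's state, so for Character 1, Character 2, Character 4 the derived state is '0', and for the remaining characters it is '1'.
Character 1: derived state '0' in Taxon 2, Taxon 5, and Taxon 7 only — synapomorphy for {Taxon 2, Taxon 5, Taxon 7}.
Character 2 (derived state '0') is shared by Taxon 2 and Taxon 5 — a synapomorphy uniting that clade.
Character 3 (derived state '1') is shared by all ingroup taxa — unites the whole ingroup.
Character 4: derived state '0' in Taxon 6 and Taxon 9 only — synapomorphy for {Taxon 6, Taxon 9}.
Most parsimonious ingroup topology: ((Taxon 7,(Taxon 2,Taxon 5)),(Taxon 6,Taxon 9)).
Changes per character on this tree: Character 1: 1; Character 2: 1; Character 3: 1; Character 4: 1.
Total = 4.

4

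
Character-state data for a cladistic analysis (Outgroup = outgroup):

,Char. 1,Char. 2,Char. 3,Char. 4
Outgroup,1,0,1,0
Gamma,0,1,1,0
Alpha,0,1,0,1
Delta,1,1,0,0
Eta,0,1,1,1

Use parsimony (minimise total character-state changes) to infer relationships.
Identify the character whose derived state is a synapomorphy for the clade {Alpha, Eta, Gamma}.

Character polarity is set by the outgroup: the derived state is whichever differs from the outgroup's state, so for Char. 1, Char. 3 the derived state is '0', and for the remaining characters it is '1'.
Char. 1 (derived state '0') is shared by Alpha, Eta, and Gamma — a synapomorphy uniting that clade.
Char. 2 (derived state '1') is shared by all ingroup taxa — unites the whole ingroup.
Char. 3 (state '0') occurs in Alpha and Delta but conflicts with the nesting implied by the other characters — most parsimoniously interpreted as homoplasy.
Char. 4 (derived state '1') is shared by Alpha and Eta — a synapomorphy uniting that clade.
Most parsimonious ingroup topology: ((Gamma,(Alpha,Eta)),Delta).
The clade {Alpha, Eta, Gamma} is supported by Char. 1: its derived state '0' occurs in exactly those taxa and in no other taxon (including the outgroup).

Char. 1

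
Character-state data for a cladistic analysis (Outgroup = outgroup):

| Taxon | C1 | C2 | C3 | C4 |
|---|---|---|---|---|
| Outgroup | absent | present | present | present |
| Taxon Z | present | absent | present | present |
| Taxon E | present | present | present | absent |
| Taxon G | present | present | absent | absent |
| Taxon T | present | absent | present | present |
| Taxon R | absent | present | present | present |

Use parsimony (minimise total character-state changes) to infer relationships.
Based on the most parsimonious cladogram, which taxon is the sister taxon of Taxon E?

Character polarity is set by the outgroup: the derived state is whichever differs from the outgroup's state, so for C2, C3, C4 the derived state is 'absent', and for the remaining characters it is 'present'.
C1: derived state 'present' in Taxon E, Taxon G, Taxon T, and Taxon Z only — synapomorphy for {Taxon E, Taxon G, Taxon T, Taxon Z}.
C2 (derived state 'absent') is shared by Taxon T and Taxon Z — a synapomorphy uniting that clade.
C3 (derived state 'absent') is unique to Taxon G (autapomorphy; uninformative for grouping).
Only Taxon E and Taxon G show the derived state 'absent' for C4, supporting them as a clade.
Most parsimonious ingroup topology: (((Taxon Z,Taxon T),(Taxon E,Taxon G)),Taxon R).
Taxon E and Taxon G form a cherry on this tree, so they are sister taxa.

Taxon G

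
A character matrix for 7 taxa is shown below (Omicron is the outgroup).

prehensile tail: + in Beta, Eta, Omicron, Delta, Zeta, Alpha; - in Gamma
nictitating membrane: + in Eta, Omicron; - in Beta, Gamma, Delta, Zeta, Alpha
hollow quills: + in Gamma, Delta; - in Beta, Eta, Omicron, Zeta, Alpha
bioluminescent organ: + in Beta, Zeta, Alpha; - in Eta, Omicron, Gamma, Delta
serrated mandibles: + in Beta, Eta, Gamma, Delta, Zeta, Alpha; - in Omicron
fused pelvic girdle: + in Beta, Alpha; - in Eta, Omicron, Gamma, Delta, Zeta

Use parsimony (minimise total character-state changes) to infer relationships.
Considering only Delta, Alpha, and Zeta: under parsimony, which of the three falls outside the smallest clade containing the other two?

Delta

Character polarity is set by the outgroup: the derived state is whichever differs from the outgroup's state, so for prehensile tail, nictitating membrane the derived state is '-', and for the remaining characters it is '+'.
prehensile tail (derived state '-') is unique to Gamma (autapomorphy; uninformative for grouping).
nictitating membrane (derived state '-') is shared by Alpha, Beta, Delta, Gamma, and Zeta — a synapomorphy uniting that clade.
hollow quills: derived state '+' in Delta and Gamma only — synapomorphy for {Delta, Gamma}.
bioluminescent organ (derived state '+') is shared by Alpha, Beta, and Zeta — a synapomorphy uniting that clade.
serrated mandibles (derived state '+') is shared by all ingroup taxa — unites the whole ingroup.
Only Alpha and Beta show the derived state '+' for fused pelvic girdle, supporting them as a clade.
Most parsimonious ingroup topology: (((Delta,Gamma),(Zeta,(Beta,Alpha))),Eta).
Zeta and Alpha share a more recent common ancestor with each other than either does with Delta, so Delta is the least closely related of the three.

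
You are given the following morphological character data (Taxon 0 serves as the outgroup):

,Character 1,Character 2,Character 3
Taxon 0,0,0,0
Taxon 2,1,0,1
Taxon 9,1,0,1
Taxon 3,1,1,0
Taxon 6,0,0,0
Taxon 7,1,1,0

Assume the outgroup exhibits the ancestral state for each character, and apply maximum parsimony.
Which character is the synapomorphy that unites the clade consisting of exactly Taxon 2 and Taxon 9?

Character 3

The outgroup has state '0' for every character, so '1' is the derived state throughout.
Character 1: derived state '1' in Taxon 2, Taxon 3, Taxon 7, and Taxon 9 only — synapomorphy for {Taxon 2, Taxon 3, Taxon 7, Taxon 9}.
Character 2 (derived state '1') is shared by Taxon 3 and Taxon 7 — a synapomorphy uniting that clade.
Only Taxon 2 and Taxon 9 show the derived state '1' for Character 3, supporting them as a clade.
Most parsimonious ingroup topology: (((Taxon 2,Taxon 9),(Taxon 3,Taxon 7)),Taxon 6).
The clade {Taxon 2, Taxon 9} is supported by Character 3: its derived state '1' occurs in exactly those taxa and in no other taxon (including the outgroup).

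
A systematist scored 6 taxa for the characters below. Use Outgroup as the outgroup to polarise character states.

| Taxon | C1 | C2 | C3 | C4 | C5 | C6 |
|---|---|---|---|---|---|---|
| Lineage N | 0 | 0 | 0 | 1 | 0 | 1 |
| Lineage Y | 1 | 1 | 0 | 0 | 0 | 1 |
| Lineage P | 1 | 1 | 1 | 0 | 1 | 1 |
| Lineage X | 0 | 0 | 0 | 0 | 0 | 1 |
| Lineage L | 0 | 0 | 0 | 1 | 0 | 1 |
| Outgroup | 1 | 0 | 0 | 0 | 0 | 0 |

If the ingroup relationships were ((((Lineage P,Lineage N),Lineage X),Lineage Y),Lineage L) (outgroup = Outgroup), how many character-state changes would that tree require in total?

Map each character onto ((((Lineage P,Lineage N),Lineage X),Lineage Y),Lineage L) (rooted by Outgroup) and count the minimum state changes it requires (Fitch parsimony):
C1: 3; C2: 2; C3: 1; C4: 2; C5: 1; C6: 1.
Total tree length = 10.

10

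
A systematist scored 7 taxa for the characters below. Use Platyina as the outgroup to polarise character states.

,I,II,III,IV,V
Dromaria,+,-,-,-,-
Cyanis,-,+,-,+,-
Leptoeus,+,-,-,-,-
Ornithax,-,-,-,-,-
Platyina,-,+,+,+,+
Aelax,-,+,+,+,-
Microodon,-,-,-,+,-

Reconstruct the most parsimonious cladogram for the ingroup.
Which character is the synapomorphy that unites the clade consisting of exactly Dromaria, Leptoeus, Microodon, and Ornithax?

II

Character polarity is set by the outgroup: the derived state is whichever differs from the outgroup's state, so for II, III, IV, V the derived state is '-', and for the remaining characters it is '+'.
I (derived state '+') is shared by Dromaria and Leptoeus — a synapomorphy uniting that clade.
Only Dromaria, Leptoeus, Microodon, and Ornithax show the derived state '-' for II, supporting them as a clade.
Only Cyanis, Dromaria, Leptoeus, Microodon, and Ornithax show the derived state '-' for III, supporting them as a clade.
IV: derived state '-' in Dromaria, Leptoeus, and Ornithax only — synapomorphy for {Dromaria, Leptoeus, Ornithax}.
All ingroup taxa share the derived state '-' for V; it defines the ingroup but does not resolve relationships within it.
Most parsimonious ingroup topology: (((Microodon,(Ornithax,(Dromaria,Leptoeus))),Cyanis),Aelax).
The clade {Dromaria, Leptoeus, Microodon, Ornithax} is supported by II: its derived state '-' occurs in exactly those taxa and in no other taxon (including the outgroup).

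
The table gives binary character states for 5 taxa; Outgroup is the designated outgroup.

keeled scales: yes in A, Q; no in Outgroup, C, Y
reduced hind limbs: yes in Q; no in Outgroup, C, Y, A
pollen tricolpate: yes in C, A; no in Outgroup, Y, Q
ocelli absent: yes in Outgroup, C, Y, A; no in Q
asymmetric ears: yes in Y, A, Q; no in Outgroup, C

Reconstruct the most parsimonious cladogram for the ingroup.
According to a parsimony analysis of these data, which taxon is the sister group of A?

Character polarity is set by the outgroup: the derived state is whichever differs from the outgroup's state, so for ocelli absent the derived state is 'no', and for the remaining characters it is 'yes'.
Only A and Q show the derived state 'yes' for keeled scales, supporting them as a clade.
reduced hind limbs (derived state 'yes') is unique to Q (autapomorphy; uninformative for grouping).
pollen tricolpate (state 'yes') occurs in A and C but conflicts with the nesting implied by the other characters — most parsimoniously interpreted as homoplasy.
ocelli absent (derived state 'no') is unique to Q (autapomorphy; uninformative for grouping).
asymmetric ears (derived state 'yes') is shared by A, Q, and Y — a synapomorphy uniting that clade.
Most parsimonious ingroup topology: (C,(Y,(A,Q))).
A and Q form a cherry on this tree, so they are sister taxa.

Q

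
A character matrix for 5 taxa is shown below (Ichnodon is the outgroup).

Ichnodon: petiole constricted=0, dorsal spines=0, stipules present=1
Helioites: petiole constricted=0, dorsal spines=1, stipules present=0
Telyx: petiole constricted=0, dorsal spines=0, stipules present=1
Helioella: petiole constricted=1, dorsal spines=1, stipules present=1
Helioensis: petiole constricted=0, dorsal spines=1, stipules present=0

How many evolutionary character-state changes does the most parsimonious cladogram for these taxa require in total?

3

Character polarity is set by the outgroup: the derived state is whichever differs from the outgroup's state, so for stipules present the derived state is '0', and for the remaining characters it is '1'.
petiole constricted (derived state '1') is unique to Helioella (autapomorphy; uninformative for grouping).
dorsal spines (derived state '1') is shared by Helioella, Helioensis, and Helioites — a synapomorphy uniting that clade.
stipules present: derived state '0' in Helioensis and Helioites only — synapomorphy for {Helioensis, Helioites}.
Most parsimonious ingroup topology: (((Helioites,Helioensis),Helioella),Telyx).
Changes per character on this tree: petiole constricted: 1; dorsal spines: 1; stipules present: 1.
Total = 3.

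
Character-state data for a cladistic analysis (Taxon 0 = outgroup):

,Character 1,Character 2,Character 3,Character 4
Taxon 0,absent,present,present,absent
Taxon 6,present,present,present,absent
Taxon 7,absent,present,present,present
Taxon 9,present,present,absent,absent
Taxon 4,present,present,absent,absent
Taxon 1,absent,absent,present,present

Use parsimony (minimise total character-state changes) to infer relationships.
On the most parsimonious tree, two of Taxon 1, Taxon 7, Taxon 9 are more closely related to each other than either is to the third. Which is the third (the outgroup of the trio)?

Character polarity is set by the outgroup: the derived state is whichever differs from the outgroup's state, so for Character 2, Character 3 the derived state is 'absent', and for the remaining characters it is 'present'.
Character 1 (derived state 'present') is shared by Taxon 4, Taxon 6, and Taxon 9 — a synapomorphy uniting that clade.
Character 2: derived state 'absent' in Taxon 1 only — an autapomorphy, so it tells us nothing about relationships among taxa.
Character 3 (derived state 'absent') is shared by Taxon 4 and Taxon 9 — a synapomorphy uniting that clade.
Character 4: derived state 'present' in Taxon 1 and Taxon 7 only — synapomorphy for {Taxon 1, Taxon 7}.
Most parsimonious ingroup topology: ((Taxon 6,(Taxon 9,Taxon 4)),(Taxon 7,Taxon 1)).
Taxon 1 and Taxon 7 share a more recent common ancestor with each other than either does with Taxon 9, so Taxon 9 is the least closely related of the three.

Taxon 9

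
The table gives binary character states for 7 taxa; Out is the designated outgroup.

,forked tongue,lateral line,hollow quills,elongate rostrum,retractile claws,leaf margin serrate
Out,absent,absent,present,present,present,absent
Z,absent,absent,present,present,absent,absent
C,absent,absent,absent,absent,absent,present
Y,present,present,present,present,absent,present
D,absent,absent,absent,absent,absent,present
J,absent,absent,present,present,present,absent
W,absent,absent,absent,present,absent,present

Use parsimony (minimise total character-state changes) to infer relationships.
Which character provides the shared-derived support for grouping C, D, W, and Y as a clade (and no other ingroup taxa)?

Character polarity is set by the outgroup: the derived state is whichever differs from the outgroup's state, so for hollow quills, elongate rostrum, retractile claws the derived state is 'absent', and for the remaining characters it is 'present'.
forked tongue (derived state 'present') is unique to Y (autapomorphy; uninformative for grouping).
lateral line (derived state 'present') is unique to Y (autapomorphy; uninformative for grouping).
Only C, D, and W show the derived state 'absent' for hollow quills, supporting them as a clade.
Only C and D show the derived state 'absent' for elongate rostrum, supporting them as a clade.
retractile claws: derived state 'absent' in C, D, W, Y, and Z only — synapomorphy for {C, D, W, Y, Z}.
Only C, D, W, and Y show the derived state 'present' for leaf margin serrate, supporting them as a clade.
Most parsimonious ingroup topology: ((Z,(((C,D),W),Y)),J).
The clade {C, D, W, Y} is supported by leaf margin serrate: its derived state 'present' occurs in exactly those taxa and in no other taxon (including the outgroup).

leaf margin serrate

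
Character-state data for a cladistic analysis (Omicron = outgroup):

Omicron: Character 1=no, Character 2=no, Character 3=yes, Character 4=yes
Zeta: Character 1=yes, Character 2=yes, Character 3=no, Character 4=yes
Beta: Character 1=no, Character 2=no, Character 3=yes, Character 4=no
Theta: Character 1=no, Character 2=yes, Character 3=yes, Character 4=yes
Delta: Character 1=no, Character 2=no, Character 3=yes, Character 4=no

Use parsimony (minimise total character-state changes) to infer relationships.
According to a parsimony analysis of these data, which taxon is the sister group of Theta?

Zeta

Character polarity is set by the outgroup: the derived state is whichever differs from the outgroup's state, so for Character 3, Character 4 the derived state is 'no', and for the remaining characters it is 'yes'.
Character 1 (derived state 'yes') is unique to Zeta (autapomorphy; uninformative for grouping).
Character 2: derived state 'yes' in Theta and Zeta only — synapomorphy for {Theta, Zeta}.
Character 3 (derived state 'no') is unique to Zeta (autapomorphy; uninformative for grouping).
Only Beta and Delta show the derived state 'no' for Character 4, supporting them as a clade.
Most parsimonious ingroup topology: ((Zeta,Theta),(Beta,Delta)).
Theta and Zeta form a cherry on this tree, so they are sister taxa.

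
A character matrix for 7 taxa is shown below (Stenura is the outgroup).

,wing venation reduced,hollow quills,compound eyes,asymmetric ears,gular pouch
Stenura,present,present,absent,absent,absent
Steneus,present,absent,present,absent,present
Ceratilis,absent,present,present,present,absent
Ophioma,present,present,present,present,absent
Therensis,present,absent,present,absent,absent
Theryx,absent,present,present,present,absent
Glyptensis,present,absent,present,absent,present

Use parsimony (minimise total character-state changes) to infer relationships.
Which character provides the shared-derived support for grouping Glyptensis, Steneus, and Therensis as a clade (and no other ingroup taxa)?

hollow quills

Character polarity is set by the outgroup: the derived state is whichever differs from the outgroup's state, so for wing venation reduced, hollow quills the derived state is 'absent', and for the remaining characters it is 'present'.
Only Ceratilis and Theryx show the derived state 'absent' for wing venation reduced, supporting them as a clade.
Only Glyptensis, Steneus, and Therensis show the derived state 'absent' for hollow quills, supporting them as a clade.
All ingroup taxa share the derived state 'present' for compound eyes; it defines the ingroup but does not resolve relationships within it.
Only Ceratilis, Ophioma, and Theryx show the derived state 'present' for asymmetric ears, supporting them as a clade.
gular pouch: derived state 'present' in Glyptensis and Steneus only — synapomorphy for {Glyptensis, Steneus}.
Most parsimonious ingroup topology: (((Steneus,Glyptensis),Therensis),((Ceratilis,Theryx),Ophioma)).
The clade {Glyptensis, Steneus, Therensis} is supported by hollow quills: its derived state 'absent' occurs in exactly those taxa and in no other taxon (including the outgroup).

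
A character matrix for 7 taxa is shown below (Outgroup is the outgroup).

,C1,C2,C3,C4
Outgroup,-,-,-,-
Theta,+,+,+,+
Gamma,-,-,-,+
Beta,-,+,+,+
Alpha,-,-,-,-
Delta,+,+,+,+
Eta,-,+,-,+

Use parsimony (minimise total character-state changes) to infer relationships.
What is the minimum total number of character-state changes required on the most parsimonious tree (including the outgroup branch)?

4

The outgroup has state '-' for every character, so '+' is the derived state throughout.
Only Delta and Theta show the derived state '+' for C1, supporting them as a clade.
C2: derived state '+' in Beta, Delta, Eta, and Theta only — synapomorphy for {Beta, Delta, Eta, Theta}.
C3: derived state '+' in Beta, Delta, and Theta only — synapomorphy for {Beta, Delta, Theta}.
Only Beta, Delta, Eta, Gamma, and Theta show the derived state '+' for C4, supporting them as a clade.
Most parsimonious ingroup topology: (((((Theta,Delta),Beta),Eta),Gamma),Alpha).
Changes per character on this tree: C1: 1; C2: 1; C3: 1; C4: 1.
Total = 4.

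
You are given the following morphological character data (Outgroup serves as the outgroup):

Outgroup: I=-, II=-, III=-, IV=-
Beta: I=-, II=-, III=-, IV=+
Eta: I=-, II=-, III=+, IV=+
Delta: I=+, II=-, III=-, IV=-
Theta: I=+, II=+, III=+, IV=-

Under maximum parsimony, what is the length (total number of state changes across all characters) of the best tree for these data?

5

The outgroup has state '-' for every character, so '+' is the derived state throughout.
Only Delta and Theta show the derived state '+' for I, supporting them as a clade.
II: derived state '+' in Theta only — an autapomorphy, so it tells us nothing about relationships among taxa.
III (state '+') occurs in Eta and Theta but conflicts with the nesting implied by the other characters — most parsimoniously interpreted as homoplasy.
IV: derived state '+' in Beta and Eta only — synapomorphy for {Beta, Eta}.
Most parsimonious ingroup topology: ((Beta,Eta),(Delta,Theta)).
Changes per character on this tree: I: 1; II: 1; III: 2; IV: 1.
Total = 5.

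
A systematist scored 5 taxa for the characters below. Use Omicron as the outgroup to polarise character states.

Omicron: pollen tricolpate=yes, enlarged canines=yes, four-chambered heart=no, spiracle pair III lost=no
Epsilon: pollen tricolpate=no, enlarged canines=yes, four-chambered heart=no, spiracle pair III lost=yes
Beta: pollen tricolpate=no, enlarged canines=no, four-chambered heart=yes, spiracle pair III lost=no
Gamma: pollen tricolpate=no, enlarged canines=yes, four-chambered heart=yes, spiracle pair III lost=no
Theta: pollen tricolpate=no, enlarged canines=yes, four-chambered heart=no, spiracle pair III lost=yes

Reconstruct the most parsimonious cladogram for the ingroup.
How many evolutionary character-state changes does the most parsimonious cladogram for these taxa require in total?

Character polarity is set by the outgroup: the derived state is whichever differs from the outgroup's state, so for pollen tricolpate, enlarged canines the derived state is 'no', and for the remaining characters it is 'yes'.
All ingroup taxa share the derived state 'no' for pollen tricolpate; it defines the ingroup but does not resolve relationships within it.
enlarged canines: derived state 'no' in Beta only — an autapomorphy, so it tells us nothing about relationships among taxa.
four-chambered heart: derived state 'yes' in Beta and Gamma only — synapomorphy for {Beta, Gamma}.
spiracle pair III lost: derived state 'yes' in Epsilon and Theta only — synapomorphy for {Epsilon, Theta}.
Most parsimonious ingroup topology: ((Epsilon,Theta),(Beta,Gamma)).
Changes per character on this tree: pollen tricolpate: 1; enlarged canines: 1; four-chambered heart: 1; spiracle pair III lost: 1.
Total = 4.

4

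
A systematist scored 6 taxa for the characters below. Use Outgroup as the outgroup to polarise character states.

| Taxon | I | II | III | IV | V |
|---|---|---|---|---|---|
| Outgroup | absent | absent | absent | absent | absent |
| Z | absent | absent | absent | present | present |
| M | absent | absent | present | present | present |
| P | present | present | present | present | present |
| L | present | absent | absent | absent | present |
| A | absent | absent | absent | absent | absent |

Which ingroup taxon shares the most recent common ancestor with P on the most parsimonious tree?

M

The outgroup has state 'absent' for every character, so 'present' is the derived state throughout.
I (state 'present') occurs in L and P but conflicts with the nesting implied by the other characters — most parsimoniously interpreted as homoplasy.
II: derived state 'present' in P only — an autapomorphy, so it tells us nothing about relationships among taxa.
III: derived state 'present' in M and P only — synapomorphy for {M, P}.
Only M, P, and Z show the derived state 'present' for IV, supporting them as a clade.
Only L, M, P, and Z show the derived state 'present' for V, supporting them as a clade.
Most parsimonious ingroup topology: (((Z,(M,P)),L),A).
P and M form a cherry on this tree, so they are sister taxa.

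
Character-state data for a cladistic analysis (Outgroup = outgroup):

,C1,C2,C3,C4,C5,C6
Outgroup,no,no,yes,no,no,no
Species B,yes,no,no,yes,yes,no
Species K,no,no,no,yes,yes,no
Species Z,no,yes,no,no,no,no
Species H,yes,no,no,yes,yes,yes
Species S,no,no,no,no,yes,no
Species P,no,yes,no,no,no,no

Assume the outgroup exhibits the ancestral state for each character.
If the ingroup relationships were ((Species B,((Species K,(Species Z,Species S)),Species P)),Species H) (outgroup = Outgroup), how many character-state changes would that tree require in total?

12

Map each character onto ((Species B,((Species K,(Species Z,Species S)),Species P)),Species H) (rooted by Outgroup) and count the minimum state changes it requires (Fitch parsimony):
C1: 2; C2: 2; C3: 1; C4: 3; C5: 3; C6: 1.
Total tree length = 12.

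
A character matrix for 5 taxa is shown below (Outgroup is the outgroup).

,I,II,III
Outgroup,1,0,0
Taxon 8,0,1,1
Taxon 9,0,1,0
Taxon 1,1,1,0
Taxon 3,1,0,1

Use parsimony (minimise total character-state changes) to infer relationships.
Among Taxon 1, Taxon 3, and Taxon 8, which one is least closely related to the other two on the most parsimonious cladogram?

Character polarity is set by the outgroup: the derived state is whichever differs from the outgroup's state, so for I the derived state is '0', and for the remaining characters it is '1'.
I (derived state '0') is shared by Taxon 8 and Taxon 9 — a synapomorphy uniting that clade.
II (derived state '1') is shared by Taxon 1, Taxon 8, and Taxon 9 — a synapomorphy uniting that clade.
III (state '1') occurs in Taxon 3 and Taxon 8 but conflicts with the nesting implied by the other characters — most parsimoniously interpreted as homoplasy.
Most parsimonious ingroup topology: (((Taxon 8,Taxon 9),Taxon 1),Taxon 3).
Taxon 8 and Taxon 1 share a more recent common ancestor with each other than either does with Taxon 3, so Taxon 3 is the least closely related of the three.

Taxon 3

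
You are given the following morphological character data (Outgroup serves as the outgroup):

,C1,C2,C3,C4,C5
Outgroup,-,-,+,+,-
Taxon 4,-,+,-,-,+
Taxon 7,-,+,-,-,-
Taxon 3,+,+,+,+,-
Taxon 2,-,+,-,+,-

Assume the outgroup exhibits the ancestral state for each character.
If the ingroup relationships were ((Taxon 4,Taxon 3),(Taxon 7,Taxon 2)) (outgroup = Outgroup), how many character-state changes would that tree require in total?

Map each character onto ((Taxon 4,Taxon 3),(Taxon 7,Taxon 2)) (rooted by Outgroup) and count the minimum state changes it requires (Fitch parsimony):
C1: 1; C2: 1; C3: 2; C4: 2; C5: 1.
Total tree length = 7.

7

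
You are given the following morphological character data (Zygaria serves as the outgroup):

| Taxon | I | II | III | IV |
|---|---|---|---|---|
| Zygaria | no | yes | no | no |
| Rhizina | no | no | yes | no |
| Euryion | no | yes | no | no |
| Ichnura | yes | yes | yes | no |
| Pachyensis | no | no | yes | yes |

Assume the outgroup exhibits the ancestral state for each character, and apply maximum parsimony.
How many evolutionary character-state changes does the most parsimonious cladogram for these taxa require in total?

4

Character polarity is set by the outgroup: the derived state is whichever differs from the outgroup's state, so for II the derived state is 'no', and for the remaining characters it is 'yes'.
I: derived state 'yes' in Ichnura only — an autapomorphy, so it tells us nothing about relationships among taxa.
II (derived state 'no') is shared by Pachyensis and Rhizina — a synapomorphy uniting that clade.
III (derived state 'yes') is shared by Ichnura, Pachyensis, and Rhizina — a synapomorphy uniting that clade.
IV (derived state 'yes') is unique to Pachyensis (autapomorphy; uninformative for grouping).
Most parsimonious ingroup topology: (((Rhizina,Pachyensis),Ichnura),Euryion).
Changes per character on this tree: I: 1; II: 1; III: 1; IV: 1.
Total = 4.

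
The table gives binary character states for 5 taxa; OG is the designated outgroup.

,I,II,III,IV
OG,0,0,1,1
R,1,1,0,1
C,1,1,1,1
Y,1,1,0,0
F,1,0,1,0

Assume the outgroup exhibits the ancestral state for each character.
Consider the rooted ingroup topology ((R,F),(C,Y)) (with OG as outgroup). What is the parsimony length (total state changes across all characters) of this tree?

7

Map each character onto ((R,F),(C,Y)) (rooted by OG) and count the minimum state changes it requires (Fitch parsimony):
I: 1; II: 2; III: 2; IV: 2.
Total tree length = 7.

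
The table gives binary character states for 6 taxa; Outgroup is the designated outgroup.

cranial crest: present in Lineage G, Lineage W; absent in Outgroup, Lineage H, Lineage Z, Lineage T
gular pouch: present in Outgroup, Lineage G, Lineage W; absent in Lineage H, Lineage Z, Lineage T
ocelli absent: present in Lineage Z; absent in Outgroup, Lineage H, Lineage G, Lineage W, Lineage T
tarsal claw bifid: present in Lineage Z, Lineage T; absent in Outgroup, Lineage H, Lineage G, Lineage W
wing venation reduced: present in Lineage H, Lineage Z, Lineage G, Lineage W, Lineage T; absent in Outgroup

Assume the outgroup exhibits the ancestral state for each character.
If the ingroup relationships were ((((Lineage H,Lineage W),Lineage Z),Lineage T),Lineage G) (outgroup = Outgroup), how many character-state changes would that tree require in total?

Map each character onto ((((Lineage H,Lineage W),Lineage Z),Lineage T),Lineage G) (rooted by Outgroup) and count the minimum state changes it requires (Fitch parsimony):
cranial crest: 2; gular pouch: 2; ocelli absent: 1; tarsal claw bifid: 2; wing venation reduced: 1.
Total tree length = 8.

8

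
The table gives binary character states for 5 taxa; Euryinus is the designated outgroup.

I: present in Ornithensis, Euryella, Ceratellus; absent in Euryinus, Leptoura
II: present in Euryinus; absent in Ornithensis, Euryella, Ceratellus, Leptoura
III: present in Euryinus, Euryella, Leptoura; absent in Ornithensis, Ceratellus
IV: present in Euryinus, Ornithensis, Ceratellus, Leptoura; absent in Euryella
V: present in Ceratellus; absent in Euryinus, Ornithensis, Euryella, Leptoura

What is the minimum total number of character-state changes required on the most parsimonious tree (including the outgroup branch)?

5

Character polarity is set by the outgroup: the derived state is whichever differs from the outgroup's state, so for II, III, IV the derived state is 'absent', and for the remaining characters it is 'present'.
I (derived state 'present') is shared by Ceratellus, Euryella, and Ornithensis — a synapomorphy uniting that clade.
All ingroup taxa share the derived state 'absent' for II; it defines the ingroup but does not resolve relationships within it.
Only Ceratellus and Ornithensis show the derived state 'absent' for III, supporting them as a clade.
IV: derived state 'absent' in Euryella only — an autapomorphy, so it tells us nothing about relationships among taxa.
V (derived state 'present') is unique to Ceratellus (autapomorphy; uninformative for grouping).
Most parsimonious ingroup topology: (((Ornithensis,Ceratellus),Euryella),Leptoura).
Changes per character on this tree: I: 1; II: 1; III: 1; IV: 1; V: 1.
Total = 5.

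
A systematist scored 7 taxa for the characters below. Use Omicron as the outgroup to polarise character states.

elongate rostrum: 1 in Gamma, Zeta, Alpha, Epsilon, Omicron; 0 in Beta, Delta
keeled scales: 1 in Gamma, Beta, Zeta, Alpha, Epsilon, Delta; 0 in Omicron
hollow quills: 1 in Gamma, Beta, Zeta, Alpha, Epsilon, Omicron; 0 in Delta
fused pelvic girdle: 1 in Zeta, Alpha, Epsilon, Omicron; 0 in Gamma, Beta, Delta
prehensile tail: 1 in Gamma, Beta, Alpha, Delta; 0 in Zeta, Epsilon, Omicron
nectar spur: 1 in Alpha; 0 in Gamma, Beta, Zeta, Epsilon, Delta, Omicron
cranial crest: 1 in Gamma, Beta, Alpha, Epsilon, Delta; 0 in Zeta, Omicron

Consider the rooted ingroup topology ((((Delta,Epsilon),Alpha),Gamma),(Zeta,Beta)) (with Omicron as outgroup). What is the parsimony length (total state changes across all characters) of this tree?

13

Map each character onto ((((Delta,Epsilon),Alpha),Gamma),(Zeta,Beta)) (rooted by Omicron) and count the minimum state changes it requires (Fitch parsimony):
elongate rostrum: 2; keeled scales: 1; hollow quills: 1; fused pelvic girdle: 3; prehensile tail: 3; nectar spur: 1; cranial crest: 2.
Total tree length = 13.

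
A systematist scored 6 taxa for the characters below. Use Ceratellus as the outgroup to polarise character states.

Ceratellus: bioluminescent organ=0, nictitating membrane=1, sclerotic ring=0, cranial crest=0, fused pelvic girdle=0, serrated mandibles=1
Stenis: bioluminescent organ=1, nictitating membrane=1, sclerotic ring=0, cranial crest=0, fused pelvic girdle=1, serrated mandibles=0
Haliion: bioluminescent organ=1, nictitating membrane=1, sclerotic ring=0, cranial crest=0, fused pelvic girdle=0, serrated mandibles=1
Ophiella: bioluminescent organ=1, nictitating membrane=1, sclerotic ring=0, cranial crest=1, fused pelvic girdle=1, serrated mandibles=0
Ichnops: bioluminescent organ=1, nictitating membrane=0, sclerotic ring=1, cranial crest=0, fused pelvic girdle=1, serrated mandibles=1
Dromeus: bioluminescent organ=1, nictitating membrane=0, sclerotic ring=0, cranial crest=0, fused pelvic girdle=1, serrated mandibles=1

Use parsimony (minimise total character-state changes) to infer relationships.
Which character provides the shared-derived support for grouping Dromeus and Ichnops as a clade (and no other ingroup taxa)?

Character polarity is set by the outgroup: the derived state is whichever differs from the outgroup's state, so for nictitating membrane, serrated mandibles the derived state is '0', and for the remaining characters it is '1'.
All ingroup taxa share the derived state '1' for bioluminescent organ; it defines the ingroup but does not resolve relationships within it.
Only Dromeus and Ichnops show the derived state '0' for nictitating membrane, supporting them as a clade.
sclerotic ring (derived state '1') is unique to Ichnops (autapomorphy; uninformative for grouping).
cranial crest (derived state '1') is unique to Ophiella (autapomorphy; uninformative for grouping).
fused pelvic girdle (derived state '1') is shared by Dromeus, Ichnops, Ophiella, and Stenis — a synapomorphy uniting that clade.
serrated mandibles: derived state '0' in Ophiella and Stenis only — synapomorphy for {Ophiella, Stenis}.
Most parsimonious ingroup topology: (((Stenis,Ophiella),(Ichnops,Dromeus)),Haliion).
The clade {Dromeus, Ichnops} is supported by nictitating membrane: its derived state '0' occurs in exactly those taxa and in no other taxon (including the outgroup).

nictitating membrane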